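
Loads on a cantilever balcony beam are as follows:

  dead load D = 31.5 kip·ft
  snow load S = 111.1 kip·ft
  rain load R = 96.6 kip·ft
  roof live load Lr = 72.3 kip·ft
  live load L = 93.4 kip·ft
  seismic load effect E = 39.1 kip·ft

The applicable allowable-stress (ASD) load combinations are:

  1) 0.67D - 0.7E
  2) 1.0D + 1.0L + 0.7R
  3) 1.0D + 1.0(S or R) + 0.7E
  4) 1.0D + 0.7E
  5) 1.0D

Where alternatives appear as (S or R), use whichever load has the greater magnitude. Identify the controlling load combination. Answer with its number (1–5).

Combination 2

(S or R) → S = 111.1 kip·ft.
1) 0.67(31.5) - 0.7(39.1) = -6.27
2) 1.0(31.5) + 1.0(93.4) + 0.7(96.6) = 31.50 + 93.40 + 67.62 = 192.52
3) 1.0(31.5) + 1.0(111.1) + 0.7(39.1) = 31.50 + 111.10 + 27.37 = 169.97
4) 1.0(31.5) + 0.7(39.1) = 31.50 + 27.37 = 58.87
5) 1.0(31.5) = 31.50
The largest value is 192.52 kip·ft from combination 2.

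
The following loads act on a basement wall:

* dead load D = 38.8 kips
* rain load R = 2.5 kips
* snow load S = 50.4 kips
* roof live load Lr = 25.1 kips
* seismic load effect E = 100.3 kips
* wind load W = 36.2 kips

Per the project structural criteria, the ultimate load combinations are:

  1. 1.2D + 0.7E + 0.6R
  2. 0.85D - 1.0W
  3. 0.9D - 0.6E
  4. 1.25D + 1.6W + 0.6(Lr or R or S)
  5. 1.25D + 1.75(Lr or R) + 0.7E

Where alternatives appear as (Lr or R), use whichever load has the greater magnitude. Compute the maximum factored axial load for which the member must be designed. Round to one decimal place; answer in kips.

(Lr or R or S) → S = 50.4 kips; (Lr or R) → Lr = 25.1 kips.
1. 1.2(38.8) + 0.7(100.3) + 0.6(2.5) = 46.6 + 70.2 + 1.5 = 118.3
2. 0.85(38.8) - 1.0(36.2) = 33.0 - 36.2 = -3.2
3. 0.9(38.8) - 0.6(100.3) = 34.9 - 60.2 = -25.3
4. 1.25(38.8) + 1.6(36.2) + 0.6(50.4) = 136.7
5. 1.25(38.8) + 1.75(25.1) + 0.7(100.3) = 48.5 + 43.9 + 70.2 = 162.6
The controlling combination is 5, giving 162.6 kips.

162.6 kips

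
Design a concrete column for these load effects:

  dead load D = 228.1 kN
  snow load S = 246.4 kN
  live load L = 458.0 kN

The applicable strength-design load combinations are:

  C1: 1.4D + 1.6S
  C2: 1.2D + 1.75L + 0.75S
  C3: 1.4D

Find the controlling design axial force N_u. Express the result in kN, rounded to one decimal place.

C1: 1.4(228.1) + 1.6(246.4) = 713.6
C2: 1.2(228.1) + 1.75(458.0) + 0.75(246.4) = 273.7 + 801.5 + 184.8 = 1260.0
C3: 1.4(228.1) = 319.3
Maximum is from combination 2.

1260.0 kN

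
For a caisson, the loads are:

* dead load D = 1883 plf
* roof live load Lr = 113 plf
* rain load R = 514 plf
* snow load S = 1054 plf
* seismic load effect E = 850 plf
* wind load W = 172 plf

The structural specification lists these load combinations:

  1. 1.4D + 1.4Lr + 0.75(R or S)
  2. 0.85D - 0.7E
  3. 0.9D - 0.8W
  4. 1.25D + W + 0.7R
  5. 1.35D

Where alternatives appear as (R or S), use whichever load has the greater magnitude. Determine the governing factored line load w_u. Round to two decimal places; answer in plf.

(R or S) → S = 1054 plf.
1. 1.4(1883) + 1.4(113) + 0.75(1054) = 2636.20 + 158.20 + 790.50 = 3584.90
2. 0.85(1883) - 0.7(850) = 1600.55 - 595.00 = 1005.55
3. 0.9(1883) - 0.8(172) = 1694.70 - 137.60 = 1557.10
4. 1.25(1883) + 1.0(172) + 0.7(514) = 2353.75 + 172.00 + 359.80 = 2885.55
5. 1.35(1883) = 2542.05
Maximum is from combination 1.

3584.90 plf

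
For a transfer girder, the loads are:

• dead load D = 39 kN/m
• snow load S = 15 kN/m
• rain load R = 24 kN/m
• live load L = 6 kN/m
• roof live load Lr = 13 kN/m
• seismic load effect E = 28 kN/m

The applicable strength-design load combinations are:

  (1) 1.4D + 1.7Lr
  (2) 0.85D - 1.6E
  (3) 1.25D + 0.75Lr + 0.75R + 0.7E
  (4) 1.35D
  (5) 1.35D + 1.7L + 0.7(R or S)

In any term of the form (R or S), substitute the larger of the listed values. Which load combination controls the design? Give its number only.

(R or S) → R = 24 kN/m.
(1) 1.4(39) + 1.7(13) = 54.6 + 22.1 = 76.7
(2) 0.85(39) - 1.6(28) = -11.7
(3) 1.25(39) + 0.75(13) + 0.75(24) + 0.7(28) = 96.1
(4) 1.35(39) = 52.7
(5) 1.35(39) + 1.7(6) + 0.7(24) = 52.7 + 10.2 + 16.8 = 79.7
The largest value is 96.1 kN/m from combination 3.

Combination 3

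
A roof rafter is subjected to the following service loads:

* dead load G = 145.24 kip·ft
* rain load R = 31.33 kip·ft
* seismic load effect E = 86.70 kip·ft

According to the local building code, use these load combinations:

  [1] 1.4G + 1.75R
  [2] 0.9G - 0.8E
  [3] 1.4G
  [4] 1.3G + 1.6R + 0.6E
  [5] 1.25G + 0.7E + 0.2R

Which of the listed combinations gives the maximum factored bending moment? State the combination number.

[1] 1.4(145.24) + 1.75(31.33) = 258.16
[2] 0.9(145.24) - 0.8(86.70) = 130.72 - 69.36 = 61.36
[3] 1.4(145.24) = 203.34
[4] 1.3(145.24) + 1.6(31.33) + 0.6(86.70) = 188.81 + 50.13 + 52.02 = 290.96
[5] 1.25(145.24) + 0.7(86.70) + 0.2(31.33) = 181.55 + 60.69 + 6.27 = 248.51
The largest value is 290.96 kip·ft from combination 4.

Combination 4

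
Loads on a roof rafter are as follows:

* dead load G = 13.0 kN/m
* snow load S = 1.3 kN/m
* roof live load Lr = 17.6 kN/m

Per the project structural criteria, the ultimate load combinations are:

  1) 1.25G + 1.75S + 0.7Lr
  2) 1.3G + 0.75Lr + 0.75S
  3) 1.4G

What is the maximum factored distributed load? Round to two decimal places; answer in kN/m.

1) 1.25(13.0) + 1.75(1.3) + 0.7(17.6) = 16.25 + 2.28 + 12.32 = 30.85
2) 1.3(13.0) + 0.75(17.6) + 0.75(1.3) = 16.90 + 13.20 + 0.98 = 31.08
3) 1.4(13.0) = 18.20
Maximum is from combination 2.

31.08 kN/m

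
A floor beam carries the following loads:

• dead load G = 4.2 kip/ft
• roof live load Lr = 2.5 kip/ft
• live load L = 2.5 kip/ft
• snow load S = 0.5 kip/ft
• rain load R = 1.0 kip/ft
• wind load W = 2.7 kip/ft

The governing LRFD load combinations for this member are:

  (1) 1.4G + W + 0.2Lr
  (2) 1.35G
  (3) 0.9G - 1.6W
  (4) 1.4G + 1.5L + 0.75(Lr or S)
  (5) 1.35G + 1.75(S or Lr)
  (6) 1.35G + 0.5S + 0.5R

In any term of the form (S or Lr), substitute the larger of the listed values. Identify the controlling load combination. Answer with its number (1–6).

Combination 4

(Lr or S) → Lr = 2.5 kip/ft; (S or Lr) → Lr = 2.5 kip/ft.
(1) 1.4(4.2) + 1.0(2.7) + 0.2(2.5) = 5.9 + 2.7 + 0.5 = 9.1
(2) 1.35(4.2) = 5.7
(3) 0.9(4.2) - 1.6(2.7) = 3.8 - 4.3 = -0.5
(4) 1.4(4.2) + 1.5(2.5) + 0.75(2.5) = 11.5
(5) 1.35(4.2) + 1.75(2.5) = 10.0
(6) 1.35(4.2) + 0.5(0.5) + 0.5(1.0) = 6.4
The largest value is 11.5 kip/ft from combination 4.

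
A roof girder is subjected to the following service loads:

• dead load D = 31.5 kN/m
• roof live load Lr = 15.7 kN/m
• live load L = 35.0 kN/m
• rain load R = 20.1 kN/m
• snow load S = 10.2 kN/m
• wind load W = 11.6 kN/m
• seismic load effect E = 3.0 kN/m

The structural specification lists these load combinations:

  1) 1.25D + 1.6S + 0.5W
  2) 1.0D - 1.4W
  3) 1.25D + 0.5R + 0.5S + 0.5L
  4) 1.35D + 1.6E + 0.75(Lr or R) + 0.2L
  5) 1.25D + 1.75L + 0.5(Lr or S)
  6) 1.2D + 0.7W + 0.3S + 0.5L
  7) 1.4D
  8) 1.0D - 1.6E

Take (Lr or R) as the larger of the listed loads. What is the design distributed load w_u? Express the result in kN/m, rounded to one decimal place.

108.5 kN/m

(Lr or R) → R = 20.1 kN/m; (Lr or S) → Lr = 15.7 kN/m.
1) 1.25(31.5) + 1.6(10.2) + 0.5(11.6) = 39.4 + 16.3 + 5.8 = 61.5
2) 1.0(31.5) - 1.4(11.6) = 31.5 - 16.2 = 15.3
3) 1.25(31.5) + 0.5(20.1) + 0.5(10.2) + 0.5(35.0) = 72.0
4) 1.35(31.5) + 1.6(3.0) + 0.75(20.1) + 0.2(35.0) = 42.5 + 4.8 + 15.1 + 7.0 = 69.4
5) 1.25(31.5) + 1.75(35.0) + 0.5(15.7) = 108.5
6) 1.2(31.5) + 0.7(11.6) + 0.3(10.2) + 0.5(35.0) = 37.8 + 8.1 + 3.1 + 17.5 = 66.5
7) 1.4(31.5) = 44.1
8) 1.0(31.5) - 1.6(3.0) = 31.5 - 4.8 = 26.7
The controlling combination is 5, giving 108.5 kN/m.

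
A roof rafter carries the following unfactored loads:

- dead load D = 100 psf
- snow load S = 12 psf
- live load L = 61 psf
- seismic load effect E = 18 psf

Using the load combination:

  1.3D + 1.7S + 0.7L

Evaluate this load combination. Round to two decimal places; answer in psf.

1.3(100) + 1.7(12) + 0.7(61) = 193.10
q_u = 193.10 psf.

193.10 psf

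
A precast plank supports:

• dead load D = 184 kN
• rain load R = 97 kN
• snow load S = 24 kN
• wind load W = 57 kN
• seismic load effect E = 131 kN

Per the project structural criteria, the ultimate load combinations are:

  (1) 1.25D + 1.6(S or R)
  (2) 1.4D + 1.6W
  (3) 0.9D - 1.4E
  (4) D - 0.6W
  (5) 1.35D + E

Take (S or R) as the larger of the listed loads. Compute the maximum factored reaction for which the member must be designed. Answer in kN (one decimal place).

(S or R) → R = 97 kN.
(1) 1.25(184) + 1.6(97) = 230.0 + 155.2 = 385.2
(2) 1.4(184) + 1.6(57) = 257.6 + 91.2 = 348.8
(3) 0.9(184) - 1.4(131) = 165.6 - 183.4 = -17.8
(4) 1.0(184) - 0.6(57) = 184.0 - 34.2 = 149.8
(5) 1.35(184) + 1.0(131) = 248.4 + 131.0 = 379.4
Maximum is from combination 1.

385.2 kN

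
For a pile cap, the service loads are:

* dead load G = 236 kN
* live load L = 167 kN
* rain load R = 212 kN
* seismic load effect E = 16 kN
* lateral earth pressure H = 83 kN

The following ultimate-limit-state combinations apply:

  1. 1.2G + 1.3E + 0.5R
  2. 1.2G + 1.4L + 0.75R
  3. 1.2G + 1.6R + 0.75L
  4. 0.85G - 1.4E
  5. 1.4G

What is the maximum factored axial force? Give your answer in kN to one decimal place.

1. 1.2(236) + 1.3(16) + 0.5(212) = 410.0
2. 1.2(236) + 1.4(167) + 0.75(212) = 676.0
3. 1.2(236) + 1.6(212) + 0.75(167) = 747.7
4. 0.85(236) - 1.4(16) = 178.2
5. 1.4(236) = 330.4
Maximum is from combination 3.

747.7 kN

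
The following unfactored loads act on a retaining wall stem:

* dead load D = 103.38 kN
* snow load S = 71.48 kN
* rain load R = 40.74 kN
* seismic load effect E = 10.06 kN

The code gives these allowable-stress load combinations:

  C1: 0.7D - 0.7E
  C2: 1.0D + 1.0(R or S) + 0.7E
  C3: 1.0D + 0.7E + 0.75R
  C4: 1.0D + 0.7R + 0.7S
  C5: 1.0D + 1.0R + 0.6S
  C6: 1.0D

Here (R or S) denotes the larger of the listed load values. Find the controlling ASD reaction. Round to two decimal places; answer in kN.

187.01 kN

(R or S) → S = 71.48 kN.
C1: 0.7(103.38) - 0.7(10.06) = 65.32
C2: 1.0(103.38) + 1.0(71.48) + 0.7(10.06) = 103.38 + 71.48 + 7.04 = 181.90
C3: 1.0(103.38) + 0.7(10.06) + 0.75(40.74) = 103.38 + 7.04 + 30.56 = 140.98
C4: 1.0(103.38) + 0.7(40.74) + 0.7(71.48) = 181.93
C5: 1.0(103.38) + 1.0(40.74) + 0.6(71.48) = 103.38 + 40.74 + 42.89 = 187.01
C6: 1.0(103.38) = 103.38
The controlling combination is 5, giving 187.01 kN.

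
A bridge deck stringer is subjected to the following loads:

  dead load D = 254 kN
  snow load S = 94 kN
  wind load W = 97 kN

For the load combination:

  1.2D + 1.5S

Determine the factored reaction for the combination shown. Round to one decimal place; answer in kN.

1.2(254) + 1.5(94) = 304.8 + 141.0 = 445.8
V_u = 445.8 kN.

445.8 kN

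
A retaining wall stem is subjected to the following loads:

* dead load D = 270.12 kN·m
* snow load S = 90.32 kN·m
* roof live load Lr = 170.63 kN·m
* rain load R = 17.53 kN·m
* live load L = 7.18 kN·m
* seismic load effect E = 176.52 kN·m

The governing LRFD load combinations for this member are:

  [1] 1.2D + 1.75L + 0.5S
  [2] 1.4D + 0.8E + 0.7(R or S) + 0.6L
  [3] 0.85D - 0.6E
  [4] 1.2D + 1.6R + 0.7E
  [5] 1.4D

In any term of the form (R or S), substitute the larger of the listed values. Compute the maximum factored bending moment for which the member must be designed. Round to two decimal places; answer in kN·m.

(R or S) → S = 90.32 kN·m.
[1] 1.2(270.12) + 1.75(7.18) + 0.5(90.32) = 324.14 + 12.57 + 45.16 = 381.87
[2] 1.4(270.12) + 0.8(176.52) + 0.7(90.32) + 0.6(7.18) = 378.17 + 141.22 + 63.22 + 4.31 = 586.92
[3] 0.85(270.12) - 0.6(176.52) = 229.60 - 105.91 = 123.69
[4] 1.2(270.12) + 1.6(17.53) + 0.7(176.52) = 475.76
[5] 1.4(270.12) = 378.17
Maximum is from combination 2.

586.92 kN·m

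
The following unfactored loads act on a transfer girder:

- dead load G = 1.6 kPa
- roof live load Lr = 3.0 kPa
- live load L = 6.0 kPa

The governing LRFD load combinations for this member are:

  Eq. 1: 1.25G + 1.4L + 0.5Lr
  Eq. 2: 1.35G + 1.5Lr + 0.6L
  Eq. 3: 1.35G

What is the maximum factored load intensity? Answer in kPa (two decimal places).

11.90 kPa

Eq. 1: 1.25(1.6) + 1.4(6.0) + 0.5(3.0) = 2.00 + 8.40 + 1.50 = 11.90
Eq. 2: 1.35(1.6) + 1.5(3.0) + 0.6(6.0) = 2.16 + 4.50 + 3.60 = 10.26
Eq. 3: 1.35(1.6) = 2.16
Maximum is from combination 1.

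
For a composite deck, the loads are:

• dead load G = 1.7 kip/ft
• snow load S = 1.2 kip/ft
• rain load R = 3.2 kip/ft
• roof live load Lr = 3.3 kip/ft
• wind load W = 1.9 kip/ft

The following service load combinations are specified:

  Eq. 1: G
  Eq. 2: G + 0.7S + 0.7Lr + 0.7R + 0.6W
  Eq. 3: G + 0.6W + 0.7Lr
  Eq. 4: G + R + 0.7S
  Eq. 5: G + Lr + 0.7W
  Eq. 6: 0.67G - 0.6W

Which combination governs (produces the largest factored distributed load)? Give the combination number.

Eq. 1: 1.0(1.7) = 1.70
Eq. 2: 1.0(1.7) + 0.7(1.2) + 0.7(3.3) + 0.7(3.2) + 0.6(1.9) = 1.70 + 0.84 + 2.31 + 2.24 + 1.14 = 8.23
Eq. 3: 1.0(1.7) + 0.6(1.9) + 0.7(3.3) = 1.70 + 1.14 + 2.31 = 5.15
Eq. 4: 1.0(1.7) + 1.0(3.2) + 0.7(1.2) = 1.70 + 3.20 + 0.84 = 5.74
Eq. 5: 1.0(1.7) + 1.0(3.3) + 0.7(1.9) = 1.70 + 3.30 + 1.33 = 6.33
Eq. 6: 0.67(1.7) - 0.6(1.9) = 1.14 - 1.14 = -0.00
The largest value is 8.23 kip/ft from combination 2.

Combination 2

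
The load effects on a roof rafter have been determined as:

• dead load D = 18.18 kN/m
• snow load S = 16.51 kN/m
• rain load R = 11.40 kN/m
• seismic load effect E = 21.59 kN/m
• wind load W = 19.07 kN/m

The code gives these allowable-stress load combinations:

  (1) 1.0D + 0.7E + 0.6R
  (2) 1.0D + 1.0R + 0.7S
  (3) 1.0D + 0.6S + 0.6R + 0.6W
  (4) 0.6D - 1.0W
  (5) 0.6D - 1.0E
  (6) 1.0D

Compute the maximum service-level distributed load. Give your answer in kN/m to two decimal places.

(1) 1.0(18.18) + 0.7(21.59) + 0.6(11.40) = 18.18 + 15.11 + 6.84 = 40.13
(2) 1.0(18.18) + 1.0(11.40) + 0.7(16.51) = 18.18 + 11.40 + 11.56 = 41.14
(3) 1.0(18.18) + 0.6(16.51) + 0.6(11.40) + 0.6(19.07) = 18.18 + 9.91 + 6.84 + 11.44 = 46.37
(4) 0.6(18.18) - 1.0(19.07) = 10.91 - 19.07 = -8.16
(5) 0.6(18.18) - 1.0(21.59) = 10.91 - 21.59 = -10.68
(6) 1.0(18.18) = 18.18
Combination 3 governs: w = 46.37 kN/m.

46.37 kN/m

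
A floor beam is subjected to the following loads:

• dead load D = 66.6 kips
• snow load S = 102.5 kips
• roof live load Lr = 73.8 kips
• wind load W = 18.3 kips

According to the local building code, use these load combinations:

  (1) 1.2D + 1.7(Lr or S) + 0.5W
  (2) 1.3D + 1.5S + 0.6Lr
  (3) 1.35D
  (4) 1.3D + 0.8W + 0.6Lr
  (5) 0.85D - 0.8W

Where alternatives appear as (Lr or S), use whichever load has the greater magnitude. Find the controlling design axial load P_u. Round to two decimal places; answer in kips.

(Lr or S) → S = 102.5 kips.
(1) 1.2(66.6) + 1.7(102.5) + 0.5(18.3) = 79.92 + 174.25 + 9.15 = 263.32
(2) 1.3(66.6) + 1.5(102.5) + 0.6(73.8) = 86.58 + 153.75 + 44.28 = 284.61
(3) 1.35(66.6) = 89.91
(4) 1.3(66.6) + 0.8(18.3) + 0.6(73.8) = 86.58 + 14.64 + 44.28 = 145.50
(5) 0.85(66.6) - 0.8(18.3) = 56.61 - 14.64 = 41.97
Combination 2 governs: P_u = 284.61 kips.

284.61 kips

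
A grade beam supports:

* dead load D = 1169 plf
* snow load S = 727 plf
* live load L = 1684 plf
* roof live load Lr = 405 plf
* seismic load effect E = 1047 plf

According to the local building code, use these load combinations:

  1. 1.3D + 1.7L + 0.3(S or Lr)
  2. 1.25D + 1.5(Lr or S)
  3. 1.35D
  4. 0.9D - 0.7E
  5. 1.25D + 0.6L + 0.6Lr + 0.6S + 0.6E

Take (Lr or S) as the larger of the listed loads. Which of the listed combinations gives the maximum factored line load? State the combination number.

Combination 1

(S or Lr) → S = 727 plf; (Lr or S) → S = 727 plf.
1. 1.3(1169) + 1.7(1684) + 0.3(727) = 4600.60
2. 1.25(1169) + 1.5(727) = 2551.75
3. 1.35(1169) = 1578.15
4. 0.9(1169) - 0.7(1047) = 319.20
5. 1.25(1169) + 0.6(1684) + 0.6(405) + 0.6(727) + 0.6(1047) = 3779.05
The largest value is 4600.60 plf from combination 1.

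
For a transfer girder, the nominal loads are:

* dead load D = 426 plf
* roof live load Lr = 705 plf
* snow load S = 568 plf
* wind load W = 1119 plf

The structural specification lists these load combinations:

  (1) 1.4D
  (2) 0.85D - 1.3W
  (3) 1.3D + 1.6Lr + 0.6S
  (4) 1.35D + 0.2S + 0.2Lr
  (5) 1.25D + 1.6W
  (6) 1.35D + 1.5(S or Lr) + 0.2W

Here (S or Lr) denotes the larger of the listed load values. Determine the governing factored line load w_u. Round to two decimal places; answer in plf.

(S or Lr) → Lr = 705 plf.
(1) 1.4(426) = 596.40
(2) 0.85(426) - 1.3(1119) = -1092.60
(3) 1.3(426) + 1.6(705) + 0.6(568) = 2022.60
(4) 1.35(426) + 0.2(568) + 0.2(705) = 829.70
(5) 1.25(426) + 1.6(1119) = 2322.90
(6) 1.35(426) + 1.5(705) + 0.2(1119) = 1856.40
The controlling combination is 5, giving 2322.90 plf.

2322.90 plf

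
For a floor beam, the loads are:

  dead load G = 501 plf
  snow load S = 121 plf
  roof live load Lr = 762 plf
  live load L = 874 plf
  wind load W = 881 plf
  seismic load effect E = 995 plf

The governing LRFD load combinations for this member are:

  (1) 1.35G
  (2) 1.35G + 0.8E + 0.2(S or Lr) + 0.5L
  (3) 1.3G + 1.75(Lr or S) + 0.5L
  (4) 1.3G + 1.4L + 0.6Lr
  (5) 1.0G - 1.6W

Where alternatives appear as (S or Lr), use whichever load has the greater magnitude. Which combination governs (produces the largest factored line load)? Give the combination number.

(S or Lr) → Lr = 762 plf; (Lr or S) → Lr = 762 plf.
(1) 1.35(501) = 676.4
(2) 1.35(501) + 0.8(995) + 0.2(762) + 0.5(874) = 676.4 + 796.0 + 152.4 + 437.0 = 2061.8
(3) 1.3(501) + 1.75(762) + 0.5(874) = 651.3 + 1333.5 + 437.0 = 2421.8
(4) 1.3(501) + 1.4(874) + 0.6(762) = 651.3 + 1223.6 + 457.2 = 2332.1
(5) 1.0(501) - 1.6(881) = 501.0 - 1409.6 = -908.6
The largest value is 2421.8 plf from combination 3.

Combination 3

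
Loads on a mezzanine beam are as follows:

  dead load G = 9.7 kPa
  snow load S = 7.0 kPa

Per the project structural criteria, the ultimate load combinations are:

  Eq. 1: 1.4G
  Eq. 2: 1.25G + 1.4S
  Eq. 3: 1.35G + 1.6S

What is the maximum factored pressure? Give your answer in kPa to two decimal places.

24.30 kPa

Eq. 1: 1.4(9.7) = 13.58
Eq. 2: 1.25(9.7) + 1.4(7.0) = 12.13 + 9.80 = 21.93
Eq. 3: 1.35(9.7) + 1.6(7.0) = 13.10 + 11.20 = 24.30
Combination 3 governs: p_u = 24.30 kPa.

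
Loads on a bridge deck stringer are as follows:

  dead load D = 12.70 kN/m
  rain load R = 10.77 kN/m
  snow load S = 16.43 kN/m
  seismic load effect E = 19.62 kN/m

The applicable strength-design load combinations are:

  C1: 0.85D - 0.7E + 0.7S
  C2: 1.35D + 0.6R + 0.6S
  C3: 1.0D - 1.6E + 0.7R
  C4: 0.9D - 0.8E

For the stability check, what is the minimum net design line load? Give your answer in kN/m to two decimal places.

-11.15 kN/m

C1: 0.85(12.70) - 0.7(19.62) + 0.7(16.43) = 8.56
C2: 1.35(12.70) + 0.6(10.77) + 0.6(16.43) = 33.47
C3: 1.0(12.70) - 1.6(19.62) + 0.7(10.77) = -11.15
C4: 0.9(12.70) - 0.8(19.62) = -4.27
Combination 3 gives the minimum: -11.15 kN/m.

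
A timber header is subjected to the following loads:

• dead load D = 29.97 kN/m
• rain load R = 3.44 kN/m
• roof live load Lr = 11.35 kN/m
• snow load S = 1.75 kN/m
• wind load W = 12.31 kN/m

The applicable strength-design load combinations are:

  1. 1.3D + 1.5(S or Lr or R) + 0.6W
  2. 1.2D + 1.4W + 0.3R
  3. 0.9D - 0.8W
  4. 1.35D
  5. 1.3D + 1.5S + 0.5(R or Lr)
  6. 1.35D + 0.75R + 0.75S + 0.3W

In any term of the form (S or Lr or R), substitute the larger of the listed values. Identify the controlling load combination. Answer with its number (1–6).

Combination 1

(S or Lr or R) → Lr = 11.35 kN/m; (R or Lr) → Lr = 11.35 kN/m.
1. 1.3(29.97) + 1.5(11.35) + 0.6(12.31) = 63.37
2. 1.2(29.97) + 1.4(12.31) + 0.3(3.44) = 54.23
3. 0.9(29.97) - 0.8(12.31) = 17.13
4. 1.35(29.97) = 40.46
5. 1.3(29.97) + 1.5(1.75) + 0.5(11.35) = 47.26
6. 1.35(29.97) + 0.75(3.44) + 0.75(1.75) + 0.3(12.31) = 48.05
The largest value is 63.37 kN/m from combination 1.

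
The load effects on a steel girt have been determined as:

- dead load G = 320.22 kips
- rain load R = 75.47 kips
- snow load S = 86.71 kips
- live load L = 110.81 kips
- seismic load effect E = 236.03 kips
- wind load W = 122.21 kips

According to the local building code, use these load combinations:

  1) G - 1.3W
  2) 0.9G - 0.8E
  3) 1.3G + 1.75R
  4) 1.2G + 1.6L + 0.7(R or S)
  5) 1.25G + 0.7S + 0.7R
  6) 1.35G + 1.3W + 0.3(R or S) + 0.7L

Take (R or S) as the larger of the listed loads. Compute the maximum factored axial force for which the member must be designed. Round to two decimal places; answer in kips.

694.75 kips

(R or S) → S = 86.71 kips.
1) 1.0(320.22) - 1.3(122.21) = 161.35
2) 0.9(320.22) - 0.8(236.03) = 99.37
3) 1.3(320.22) + 1.75(75.47) = 548.36
4) 1.2(320.22) + 1.6(110.81) + 0.7(86.71) = 622.26
5) 1.25(320.22) + 0.7(86.71) + 0.7(75.47) = 513.80
6) 1.35(320.22) + 1.3(122.21) + 0.3(86.71) + 0.7(110.81) = 694.75
The controlling combination is 6, giving 694.75 kips.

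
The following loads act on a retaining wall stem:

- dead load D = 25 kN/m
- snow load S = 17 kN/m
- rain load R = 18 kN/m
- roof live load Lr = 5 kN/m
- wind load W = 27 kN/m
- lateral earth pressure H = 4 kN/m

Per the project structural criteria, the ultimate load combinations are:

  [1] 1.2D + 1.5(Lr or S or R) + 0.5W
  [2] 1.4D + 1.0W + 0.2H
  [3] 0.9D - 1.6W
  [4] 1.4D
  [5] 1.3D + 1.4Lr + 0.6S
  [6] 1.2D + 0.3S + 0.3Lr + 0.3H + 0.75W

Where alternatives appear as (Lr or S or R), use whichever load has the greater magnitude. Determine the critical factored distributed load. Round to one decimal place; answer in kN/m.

70.5 kN/m

(Lr or S or R) → R = 18 kN/m.
[1] 1.2(25) + 1.5(18) + 0.5(27) = 30.0 + 27.0 + 13.5 = 70.5
[2] 1.4(25) + 1.0(27) + 0.2(4) = 35.0 + 27.0 + 0.8 = 62.8
[3] 0.9(25) - 1.6(27) = 22.5 - 43.2 = -20.7
[4] 1.4(25) = 35.0
[5] 1.3(25) + 1.4(5) + 0.6(17) = 32.5 + 7.0 + 10.2 = 49.7
[6] 1.2(25) + 0.3(17) + 0.3(5) + 0.3(4) + 0.75(27) = 30.0 + 5.1 + 1.5 + 1.2 + 20.3 = 58.1
Maximum is from combination 1.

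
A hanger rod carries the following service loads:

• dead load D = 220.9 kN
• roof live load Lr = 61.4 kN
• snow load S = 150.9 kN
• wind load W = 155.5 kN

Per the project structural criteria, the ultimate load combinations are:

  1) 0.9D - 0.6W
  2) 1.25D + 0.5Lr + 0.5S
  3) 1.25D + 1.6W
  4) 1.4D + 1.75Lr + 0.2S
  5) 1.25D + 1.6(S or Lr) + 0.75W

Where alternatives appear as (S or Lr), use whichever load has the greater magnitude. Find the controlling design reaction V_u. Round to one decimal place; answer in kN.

(S or Lr) → S = 150.9 kN.
1) 0.9(220.9) - 0.6(155.5) = 198.8 - 93.3 = 105.5
2) 1.25(220.9) + 0.5(61.4) + 0.5(150.9) = 276.1 + 30.7 + 75.5 = 382.3
3) 1.25(220.9) + 1.6(155.5) = 276.1 + 248.8 = 524.9
4) 1.4(220.9) + 1.75(61.4) + 0.2(150.9) = 446.9
5) 1.25(220.9) + 1.6(150.9) + 0.75(155.5) = 634.2
The controlling combination is 5, giving 634.2 kN.

634.2 kN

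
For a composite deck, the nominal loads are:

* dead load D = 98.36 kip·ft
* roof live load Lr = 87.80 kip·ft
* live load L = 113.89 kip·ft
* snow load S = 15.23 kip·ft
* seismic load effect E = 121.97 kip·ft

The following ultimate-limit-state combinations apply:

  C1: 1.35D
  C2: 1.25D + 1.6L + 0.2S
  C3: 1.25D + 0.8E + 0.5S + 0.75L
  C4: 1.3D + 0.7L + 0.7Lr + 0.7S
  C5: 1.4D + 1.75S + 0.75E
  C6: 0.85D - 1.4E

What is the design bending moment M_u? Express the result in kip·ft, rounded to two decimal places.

C1: 1.35(98.36) = 132.79
C2: 1.25(98.36) + 1.6(113.89) + 0.2(15.23) = 122.95 + 182.22 + 3.05 = 308.22
C3: 1.25(98.36) + 0.8(121.97) + 0.5(15.23) + 0.75(113.89) = 313.56
C4: 1.3(98.36) + 0.7(113.89) + 0.7(87.80) + 0.7(15.23) = 127.87 + 79.72 + 61.46 + 10.66 = 279.71
C5: 1.4(98.36) + 1.75(15.23) + 0.75(121.97) = 137.70 + 26.65 + 91.48 = 255.83
C6: 0.85(98.36) - 1.4(121.97) = 83.61 - 170.76 = -87.15
The controlling combination is 3, giving 313.56 kip·ft.

313.56 kip·ft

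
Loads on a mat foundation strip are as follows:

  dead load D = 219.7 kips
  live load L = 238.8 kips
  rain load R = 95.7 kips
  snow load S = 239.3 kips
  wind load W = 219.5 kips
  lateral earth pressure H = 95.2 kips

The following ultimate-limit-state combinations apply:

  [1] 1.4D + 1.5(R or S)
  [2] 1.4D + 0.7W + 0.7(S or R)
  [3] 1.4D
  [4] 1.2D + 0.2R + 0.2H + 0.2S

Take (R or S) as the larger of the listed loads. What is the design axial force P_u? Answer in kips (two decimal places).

(R or S) → S = 239.3 kips; (S or R) → S = 239.3 kips.
[1] 1.4(219.7) + 1.5(239.3) = 666.53
[2] 1.4(219.7) + 0.7(219.5) + 0.7(239.3) = 628.74
[3] 1.4(219.7) = 307.58
[4] 1.2(219.7) + 0.2(95.7) + 0.2(95.2) + 0.2(239.3) = 349.68
The controlling combination is 1, giving 666.53 kips.

666.53 kips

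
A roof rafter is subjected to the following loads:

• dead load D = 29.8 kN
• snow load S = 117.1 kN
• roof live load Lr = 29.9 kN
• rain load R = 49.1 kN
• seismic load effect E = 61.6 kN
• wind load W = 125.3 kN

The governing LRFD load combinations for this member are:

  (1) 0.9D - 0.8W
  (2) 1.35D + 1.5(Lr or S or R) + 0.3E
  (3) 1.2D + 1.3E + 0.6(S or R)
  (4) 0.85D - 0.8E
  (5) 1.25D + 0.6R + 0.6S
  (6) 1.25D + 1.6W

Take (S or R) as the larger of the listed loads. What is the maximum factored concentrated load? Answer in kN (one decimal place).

(Lr or S or R) → S = 117.1 kN; (S or R) → S = 117.1 kN.
(1) 0.9(29.8) - 0.8(125.3) = -73.4
(2) 1.35(29.8) + 1.5(117.1) + 0.3(61.6) = 234.4
(3) 1.2(29.8) + 1.3(61.6) + 0.6(117.1) = 186.1
(4) 0.85(29.8) - 0.8(61.6) = -24.0
(5) 1.25(29.8) + 0.6(49.1) + 0.6(117.1) = 137.0
(6) 1.25(29.8) + 1.6(125.3) = 237.7
Combination 6 governs: P_u = 237.7 kN.

237.7 kN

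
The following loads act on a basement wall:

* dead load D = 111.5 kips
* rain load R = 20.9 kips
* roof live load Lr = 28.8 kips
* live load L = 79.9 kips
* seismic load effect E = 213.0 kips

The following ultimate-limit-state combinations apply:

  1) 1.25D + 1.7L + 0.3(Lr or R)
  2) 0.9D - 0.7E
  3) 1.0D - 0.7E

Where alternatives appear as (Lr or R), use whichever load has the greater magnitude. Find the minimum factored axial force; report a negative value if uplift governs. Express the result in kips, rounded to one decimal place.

(Lr or R) → Lr = 28.8 kips.
1) 1.25(111.5) + 1.7(79.9) + 0.3(28.8) = 139.4 + 135.8 + 8.6 = 283.8
2) 0.9(111.5) - 0.7(213.0) = -48.8
3) 1.0(111.5) - 0.7(213.0) = 111.5 - 149.1 = -37.6
Combination 2 gives the minimum: -48.8 kips.

-48.8 kips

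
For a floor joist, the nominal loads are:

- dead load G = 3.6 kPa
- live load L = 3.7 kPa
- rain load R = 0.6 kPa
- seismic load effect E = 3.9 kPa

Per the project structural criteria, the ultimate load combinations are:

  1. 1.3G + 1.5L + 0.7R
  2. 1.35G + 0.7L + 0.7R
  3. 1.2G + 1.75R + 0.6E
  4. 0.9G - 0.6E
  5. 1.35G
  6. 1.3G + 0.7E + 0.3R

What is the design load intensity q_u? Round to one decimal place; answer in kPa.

1. 1.3(3.6) + 1.5(3.7) + 0.7(0.6) = 10.7
2. 1.35(3.6) + 0.7(3.7) + 0.7(0.6) = 7.9
3. 1.2(3.6) + 1.75(0.6) + 0.6(3.9) = 7.7
4. 0.9(3.6) - 0.6(3.9) = 0.9
5. 1.35(3.6) = 4.9
6. 1.3(3.6) + 0.7(3.9) + 0.3(0.6) = 7.6
Maximum is from combination 1.

10.7 kPa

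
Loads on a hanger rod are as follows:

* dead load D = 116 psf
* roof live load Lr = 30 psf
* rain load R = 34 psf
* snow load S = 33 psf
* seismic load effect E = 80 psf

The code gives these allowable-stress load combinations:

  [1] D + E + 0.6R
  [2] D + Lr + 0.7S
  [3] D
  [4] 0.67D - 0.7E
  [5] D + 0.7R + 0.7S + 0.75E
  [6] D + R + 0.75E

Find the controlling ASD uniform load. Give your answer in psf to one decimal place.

222.9 psf

[1] 1.0(116) + 1.0(80) + 0.6(34) = 116.0 + 80.0 + 20.4 = 216.4
[2] 1.0(116) + 1.0(30) + 0.7(33) = 116.0 + 30.0 + 23.1 = 169.1
[3] 1.0(116) = 116.0
[4] 0.67(116) - 0.7(80) = 77.7 - 56.0 = 21.7
[5] 1.0(116) + 0.7(34) + 0.7(33) + 0.75(80) = 116.0 + 23.8 + 23.1 + 60.0 = 222.9
[6] 1.0(116) + 1.0(34) + 0.75(80) = 116.0 + 34.0 + 60.0 = 210.0
Maximum is from combination 5.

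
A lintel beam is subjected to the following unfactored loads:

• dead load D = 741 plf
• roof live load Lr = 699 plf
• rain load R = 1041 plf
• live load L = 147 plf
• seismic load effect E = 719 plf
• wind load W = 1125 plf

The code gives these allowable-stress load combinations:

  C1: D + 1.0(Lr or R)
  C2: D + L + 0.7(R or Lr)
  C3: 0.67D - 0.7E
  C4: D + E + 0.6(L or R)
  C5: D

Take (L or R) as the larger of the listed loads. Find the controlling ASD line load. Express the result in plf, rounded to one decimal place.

(Lr or R) → R = 1041 plf; (R or Lr) → R = 1041 plf; (L or R) → R = 1041 plf.
C1: 1.0(741) + 1.0(1041) = 1782.0
C2: 1.0(741) + 1.0(147) + 0.7(1041) = 1616.7
C3: 0.67(741) - 0.7(719) = -6.8
C4: 1.0(741) + 1.0(719) + 0.6(1041) = 2084.6
C5: 1.0(741) = 741.0
Maximum is from combination 4.

2084.6 plf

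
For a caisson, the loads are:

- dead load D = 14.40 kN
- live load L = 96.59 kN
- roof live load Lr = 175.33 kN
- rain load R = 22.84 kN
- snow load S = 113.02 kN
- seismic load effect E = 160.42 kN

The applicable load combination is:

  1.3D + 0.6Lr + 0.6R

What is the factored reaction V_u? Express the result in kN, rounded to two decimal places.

1.3(14.40) + 0.6(175.33) + 0.6(22.84) = 18.72 + 105.20 + 13.70 = 137.62
V_u = 137.62 kN.

137.62 kN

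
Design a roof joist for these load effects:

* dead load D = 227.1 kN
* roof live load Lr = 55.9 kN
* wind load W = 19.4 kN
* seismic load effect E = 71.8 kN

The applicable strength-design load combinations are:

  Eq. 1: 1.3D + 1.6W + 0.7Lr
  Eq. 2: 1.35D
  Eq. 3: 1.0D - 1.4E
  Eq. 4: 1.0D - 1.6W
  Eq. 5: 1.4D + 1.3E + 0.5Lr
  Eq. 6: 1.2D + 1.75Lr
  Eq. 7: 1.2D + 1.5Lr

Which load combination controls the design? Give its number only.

Eq. 1: 1.3(227.1) + 1.6(19.4) + 0.7(55.9) = 365.4
Eq. 2: 1.35(227.1) = 306.6
Eq. 3: 1.0(227.1) - 1.4(71.8) = 227.1 - 100.5 = 126.6
Eq. 4: 1.0(227.1) - 1.6(19.4) = 227.1 - 31.0 = 196.1
Eq. 5: 1.4(227.1) + 1.3(71.8) + 0.5(55.9) = 317.9 + 93.3 + 28.0 = 439.2
Eq. 6: 1.2(227.1) + 1.75(55.9) = 272.5 + 97.8 = 370.3
Eq. 7: 1.2(227.1) + 1.5(55.9) = 272.5 + 83.9 = 356.4
The largest value is 439.2 kN from combination 5.

Combination 5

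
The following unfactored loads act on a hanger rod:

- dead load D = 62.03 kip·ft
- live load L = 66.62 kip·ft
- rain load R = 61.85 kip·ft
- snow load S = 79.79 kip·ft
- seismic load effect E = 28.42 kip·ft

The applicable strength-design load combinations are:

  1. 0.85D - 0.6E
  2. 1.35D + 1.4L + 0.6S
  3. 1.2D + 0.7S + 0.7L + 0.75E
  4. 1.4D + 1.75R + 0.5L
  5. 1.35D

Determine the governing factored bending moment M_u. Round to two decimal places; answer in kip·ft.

228.39 kip·ft

1. 0.85(62.03) - 0.6(28.42) = 35.67
2. 1.35(62.03) + 1.4(66.62) + 0.6(79.79) = 83.74 + 93.27 + 47.87 = 224.88
3. 1.2(62.03) + 0.7(79.79) + 0.7(66.62) + 0.75(28.42) = 74.44 + 55.85 + 46.63 + 21.32 = 198.24
4. 1.4(62.03) + 1.75(61.85) + 0.5(66.62) = 86.84 + 108.24 + 33.31 = 228.39
5. 1.35(62.03) = 83.74
The controlling combination is 4, giving 228.39 kip·ft.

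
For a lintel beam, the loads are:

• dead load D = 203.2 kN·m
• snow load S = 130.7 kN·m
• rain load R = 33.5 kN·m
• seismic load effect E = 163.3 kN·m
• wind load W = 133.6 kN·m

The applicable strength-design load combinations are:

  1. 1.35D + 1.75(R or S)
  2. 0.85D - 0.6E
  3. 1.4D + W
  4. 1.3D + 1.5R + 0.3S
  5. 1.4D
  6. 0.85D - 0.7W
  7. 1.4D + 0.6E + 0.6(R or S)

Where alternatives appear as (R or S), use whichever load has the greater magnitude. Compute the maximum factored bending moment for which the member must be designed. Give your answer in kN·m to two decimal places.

503.05 kN·m

(R or S) → S = 130.7 kN·m.
1. 1.35(203.2) + 1.75(130.7) = 503.05
2. 0.85(203.2) - 0.6(163.3) = 74.74
3. 1.4(203.2) + 1.0(133.6) = 418.08
4. 1.3(203.2) + 1.5(33.5) + 0.3(130.7) = 353.62
5. 1.4(203.2) = 284.48
6. 0.85(203.2) - 0.7(133.6) = 79.20
7. 1.4(203.2) + 0.6(163.3) + 0.6(130.7) = 460.88
Combination 1 governs: M_u = 503.05 kN·m.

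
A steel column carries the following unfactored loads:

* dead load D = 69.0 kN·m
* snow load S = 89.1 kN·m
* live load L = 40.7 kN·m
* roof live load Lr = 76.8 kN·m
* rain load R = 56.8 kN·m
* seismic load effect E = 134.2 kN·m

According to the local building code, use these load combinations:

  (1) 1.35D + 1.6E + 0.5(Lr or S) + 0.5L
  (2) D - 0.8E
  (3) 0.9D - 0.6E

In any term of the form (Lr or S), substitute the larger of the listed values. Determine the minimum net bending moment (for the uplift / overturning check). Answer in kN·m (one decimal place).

-38.4 kN·m

(Lr or S) → S = 89.1 kN·m.
(1) 1.35(69.0) + 1.6(134.2) + 0.5(89.1) + 0.5(40.7) = 372.8
(2) 1.0(69.0) - 0.8(134.2) = -38.4
(3) 0.9(69.0) - 0.6(134.2) = -18.4
Combination 2 gives the minimum: -38.4 kN·m.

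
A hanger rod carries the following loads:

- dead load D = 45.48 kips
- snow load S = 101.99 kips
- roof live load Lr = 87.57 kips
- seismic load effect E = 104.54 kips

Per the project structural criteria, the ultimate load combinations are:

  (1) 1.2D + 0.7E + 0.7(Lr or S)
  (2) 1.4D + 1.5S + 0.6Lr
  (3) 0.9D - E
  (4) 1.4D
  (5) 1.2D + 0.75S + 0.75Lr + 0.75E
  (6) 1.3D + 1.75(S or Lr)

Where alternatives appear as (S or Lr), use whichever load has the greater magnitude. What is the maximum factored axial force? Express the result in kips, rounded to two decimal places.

275.15 kips

(Lr or S) → S = 101.99 kips; (S or Lr) → S = 101.99 kips.
(1) 1.2(45.48) + 0.7(104.54) + 0.7(101.99) = 54.58 + 73.18 + 71.39 = 199.15
(2) 1.4(45.48) + 1.5(101.99) + 0.6(87.57) = 63.67 + 152.99 + 52.54 = 269.20
(3) 0.9(45.48) - 1.0(104.54) = 40.93 - 104.54 = -63.61
(4) 1.4(45.48) = 63.67
(5) 1.2(45.48) + 0.75(101.99) + 0.75(87.57) + 0.75(104.54) = 275.15
(6) 1.3(45.48) + 1.75(101.99) = 237.61
The controlling combination is 5, giving 275.15 kips.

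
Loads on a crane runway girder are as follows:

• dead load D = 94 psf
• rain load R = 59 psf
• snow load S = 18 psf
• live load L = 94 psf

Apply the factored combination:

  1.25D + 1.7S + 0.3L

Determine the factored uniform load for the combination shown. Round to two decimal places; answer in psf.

176.30 psf

1.25(94) + 1.7(18) + 0.3(94) = 117.50 + 30.60 + 28.20 = 176.30
q_u = 176.30 psf.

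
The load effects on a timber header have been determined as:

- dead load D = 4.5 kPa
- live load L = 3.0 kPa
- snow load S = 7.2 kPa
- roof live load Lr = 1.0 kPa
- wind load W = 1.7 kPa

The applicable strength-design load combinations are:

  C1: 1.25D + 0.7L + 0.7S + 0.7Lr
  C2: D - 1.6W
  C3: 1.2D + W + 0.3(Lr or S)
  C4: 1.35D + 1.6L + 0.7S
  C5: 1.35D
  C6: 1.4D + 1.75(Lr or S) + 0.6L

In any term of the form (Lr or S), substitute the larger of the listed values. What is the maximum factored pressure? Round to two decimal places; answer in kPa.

(Lr or S) → S = 7.2 kPa.
C1: 1.25(4.5) + 0.7(3.0) + 0.7(7.2) + 0.7(1.0) = 5.63 + 2.10 + 5.04 + 0.70 = 13.47
C2: 1.0(4.5) - 1.6(1.7) = 4.50 - 2.72 = 1.78
C3: 1.2(4.5) + 1.0(1.7) + 0.3(7.2) = 5.40 + 1.70 + 2.16 = 9.26
C4: 1.35(4.5) + 1.6(3.0) + 0.7(7.2) = 6.08 + 4.80 + 5.04 = 15.92
C5: 1.35(4.5) = 6.08
C6: 1.4(4.5) + 1.75(7.2) + 0.6(3.0) = 6.30 + 12.60 + 1.80 = 20.70
Maximum is from combination 6.

20.70 kPa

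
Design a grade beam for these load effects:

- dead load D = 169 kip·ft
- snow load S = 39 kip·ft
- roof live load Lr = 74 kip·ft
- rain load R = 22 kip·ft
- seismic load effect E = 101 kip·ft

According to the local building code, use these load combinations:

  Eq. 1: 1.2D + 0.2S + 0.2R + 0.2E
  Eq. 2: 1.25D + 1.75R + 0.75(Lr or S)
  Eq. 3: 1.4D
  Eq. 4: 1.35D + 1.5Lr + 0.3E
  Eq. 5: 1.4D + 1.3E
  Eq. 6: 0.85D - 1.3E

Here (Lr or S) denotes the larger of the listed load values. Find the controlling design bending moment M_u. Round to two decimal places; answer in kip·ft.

(Lr or S) → Lr = 74 kip·ft.
Eq. 1: 1.2(169) + 0.2(39) + 0.2(22) + 0.2(101) = 202.80 + 7.80 + 4.40 + 20.20 = 235.20
Eq. 2: 1.25(169) + 1.75(22) + 0.75(74) = 211.25 + 38.50 + 55.50 = 305.25
Eq. 3: 1.4(169) = 236.60
Eq. 4: 1.35(169) + 1.5(74) + 0.3(101) = 228.15 + 111.00 + 30.30 = 369.45
Eq. 5: 1.4(169) + 1.3(101) = 236.60 + 131.30 = 367.90
Eq. 6: 0.85(169) - 1.3(101) = 143.65 - 131.30 = 12.35
The controlling combination is 4, giving 369.45 kip·ft.

369.45 kip·ft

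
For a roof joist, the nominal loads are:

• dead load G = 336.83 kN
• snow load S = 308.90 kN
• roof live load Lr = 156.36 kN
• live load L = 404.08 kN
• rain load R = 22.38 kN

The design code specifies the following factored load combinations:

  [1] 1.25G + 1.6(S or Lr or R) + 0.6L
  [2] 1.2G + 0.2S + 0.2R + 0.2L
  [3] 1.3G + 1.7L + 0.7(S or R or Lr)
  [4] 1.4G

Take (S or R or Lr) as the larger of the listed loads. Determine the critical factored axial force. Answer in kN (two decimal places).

(S or Lr or R) → S = 308.90 kN; (S or R or Lr) → S = 308.90 kN.
[1] 1.25(336.83) + 1.6(308.90) + 0.6(404.08) = 1157.73
[2] 1.2(336.83) + 0.2(308.90) + 0.2(22.38) + 0.2(404.08) = 551.27
[3] 1.3(336.83) + 1.7(404.08) + 0.7(308.90) = 1341.05
[4] 1.4(336.83) = 471.56
The controlling combination is 3, giving 1341.05 kN.

1341.05 kN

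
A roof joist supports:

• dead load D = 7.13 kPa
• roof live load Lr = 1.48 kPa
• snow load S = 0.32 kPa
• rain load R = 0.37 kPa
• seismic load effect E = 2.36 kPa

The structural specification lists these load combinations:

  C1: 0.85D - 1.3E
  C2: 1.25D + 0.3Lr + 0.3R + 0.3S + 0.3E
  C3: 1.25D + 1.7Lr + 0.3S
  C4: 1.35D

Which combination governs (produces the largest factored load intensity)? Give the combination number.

Combination 3

C1: 0.85(7.13) - 1.3(2.36) = 6.06 - 3.07 = 2.99
C2: 1.25(7.13) + 0.3(1.48) + 0.3(0.37) + 0.3(0.32) + 0.3(2.36) = 8.91 + 0.44 + 0.11 + 0.10 + 0.71 = 10.27
C3: 1.25(7.13) + 1.7(1.48) + 0.3(0.32) = 11.52
C4: 1.35(7.13) = 9.63
The largest value is 11.52 kPa from combination 3.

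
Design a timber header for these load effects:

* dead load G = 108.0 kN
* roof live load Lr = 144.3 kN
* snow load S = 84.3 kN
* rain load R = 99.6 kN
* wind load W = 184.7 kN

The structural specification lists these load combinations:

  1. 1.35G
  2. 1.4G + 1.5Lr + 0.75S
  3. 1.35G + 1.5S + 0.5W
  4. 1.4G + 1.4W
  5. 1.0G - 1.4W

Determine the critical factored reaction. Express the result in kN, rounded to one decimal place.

430.9 kN

1. 1.35(108.0) = 145.8
2. 1.4(108.0) + 1.5(144.3) + 0.75(84.3) = 430.9
3. 1.35(108.0) + 1.5(84.3) + 0.5(184.7) = 364.6
4. 1.4(108.0) + 1.4(184.7) = 409.8
5. 1.0(108.0) - 1.4(184.7) = -150.6
Maximum is from combination 2.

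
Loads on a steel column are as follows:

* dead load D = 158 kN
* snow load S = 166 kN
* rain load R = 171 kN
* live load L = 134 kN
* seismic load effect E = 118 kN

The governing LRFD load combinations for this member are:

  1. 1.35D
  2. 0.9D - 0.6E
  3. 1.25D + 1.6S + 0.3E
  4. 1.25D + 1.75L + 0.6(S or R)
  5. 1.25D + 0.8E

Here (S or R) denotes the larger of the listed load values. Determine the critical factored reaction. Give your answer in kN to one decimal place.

534.6 kN

(S or R) → R = 171 kN.
1. 1.35(158) = 213.3
2. 0.9(158) - 0.6(118) = 71.4
3. 1.25(158) + 1.6(166) + 0.3(118) = 498.5
4. 1.25(158) + 1.75(134) + 0.6(171) = 534.6
5. 1.25(158) + 0.8(118) = 291.9
Combination 4 governs: V_u = 534.6 kN.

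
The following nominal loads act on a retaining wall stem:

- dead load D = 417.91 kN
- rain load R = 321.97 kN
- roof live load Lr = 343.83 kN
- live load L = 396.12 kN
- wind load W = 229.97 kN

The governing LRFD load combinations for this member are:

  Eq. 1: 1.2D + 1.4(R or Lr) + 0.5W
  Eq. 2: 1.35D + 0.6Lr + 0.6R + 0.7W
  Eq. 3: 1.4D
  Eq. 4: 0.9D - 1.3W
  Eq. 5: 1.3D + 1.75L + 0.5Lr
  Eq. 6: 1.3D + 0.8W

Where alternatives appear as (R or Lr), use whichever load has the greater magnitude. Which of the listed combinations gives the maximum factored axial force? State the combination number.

Combination 5

(R or Lr) → Lr = 343.83 kN.
Eq. 1: 1.2(417.91) + 1.4(343.83) + 0.5(229.97) = 501.49 + 481.36 + 114.99 = 1097.84
Eq. 2: 1.35(417.91) + 0.6(343.83) + 0.6(321.97) + 0.7(229.97) = 564.18 + 206.30 + 193.18 + 160.98 = 1124.64
Eq. 3: 1.4(417.91) = 585.07
Eq. 4: 0.9(417.91) - 1.3(229.97) = 376.12 - 298.96 = 77.16
Eq. 5: 1.3(417.91) + 1.75(396.12) + 0.5(343.83) = 543.28 + 693.21 + 171.92 = 1408.41
Eq. 6: 1.3(417.91) + 0.8(229.97) = 543.28 + 183.98 = 727.26
The largest value is 1408.41 kN from combination 5.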